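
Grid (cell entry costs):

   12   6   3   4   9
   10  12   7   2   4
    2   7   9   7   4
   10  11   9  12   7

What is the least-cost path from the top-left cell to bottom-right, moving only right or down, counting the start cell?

42

One optimal route is [0,0]→[0,1]→[0,2]→[0,3]→[1,3]→[1,4]→[2,4]→[3,4].
Its cost is 12 + 6 + 3 + 4 + 2 + 4 + 4 + 7 = 42.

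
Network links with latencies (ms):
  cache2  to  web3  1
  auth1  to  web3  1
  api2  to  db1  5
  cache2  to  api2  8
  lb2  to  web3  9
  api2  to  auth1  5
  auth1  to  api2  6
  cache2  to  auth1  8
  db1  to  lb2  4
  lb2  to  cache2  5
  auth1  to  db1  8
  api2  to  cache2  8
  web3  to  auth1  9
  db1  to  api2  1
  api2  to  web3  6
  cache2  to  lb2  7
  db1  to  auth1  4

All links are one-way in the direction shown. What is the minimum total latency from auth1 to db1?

Candidate routes:
auth1 → db1: 8
auth1 → api2 → db1: 6 + 5 = 11
Shortest: 8 ms.

8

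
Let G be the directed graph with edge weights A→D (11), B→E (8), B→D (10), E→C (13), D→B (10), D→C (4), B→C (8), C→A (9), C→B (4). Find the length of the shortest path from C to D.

14

Routes from C to D:
C → A → D: 9 + 11 = 20
C → B → D: 4 + 10 = 14
Shortest: 14.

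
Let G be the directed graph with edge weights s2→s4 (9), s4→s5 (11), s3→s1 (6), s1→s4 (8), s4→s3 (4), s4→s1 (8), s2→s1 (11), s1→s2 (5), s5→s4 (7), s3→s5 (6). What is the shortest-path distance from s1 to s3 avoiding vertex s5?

Routes from s1 to s3 avoiding s5:
s1 → s4 → s3: 8 + 4 = 12
s1 → s2 → s4 → s3: 5 + 9 + 4 = 18
The minimum is 12.

12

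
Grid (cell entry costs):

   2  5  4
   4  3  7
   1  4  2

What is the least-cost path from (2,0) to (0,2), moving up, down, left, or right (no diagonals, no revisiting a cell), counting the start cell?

16

Best path: (2,0) -> (1,0) -> (0,0) -> (0,1) -> (0,2)
Cost: 1 + 4 + 2 + 5 + 4 = 16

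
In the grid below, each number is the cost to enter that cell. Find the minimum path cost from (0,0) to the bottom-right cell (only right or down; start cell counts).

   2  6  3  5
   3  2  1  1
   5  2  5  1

10

One optimal route is r0c0 -> r1c0 -> r1c1 -> r1c2 -> r1c3 -> r2c3.
Its cost is 2 + 3 + 2 + 1 + 1 + 1 = 10.
For comparison, the top-then-right route costs 18.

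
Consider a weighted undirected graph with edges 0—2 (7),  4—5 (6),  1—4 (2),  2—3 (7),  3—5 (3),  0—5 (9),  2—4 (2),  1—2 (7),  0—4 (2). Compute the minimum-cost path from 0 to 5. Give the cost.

Some routes from 0 to 5:
0-4-1-2-3-5: 2 + 2 + 7 + 7 + 3 = 21
0-2-3-5: 7 + 7 + 3 = 17
0-5: 9
0-4-2-3-5: 2 + 2 + 7 + 3 = 14
0-4-5: 2 + 6 = 8
0-2-4-5: 7 + 2 + 6 = 15
The minimum is 8.

8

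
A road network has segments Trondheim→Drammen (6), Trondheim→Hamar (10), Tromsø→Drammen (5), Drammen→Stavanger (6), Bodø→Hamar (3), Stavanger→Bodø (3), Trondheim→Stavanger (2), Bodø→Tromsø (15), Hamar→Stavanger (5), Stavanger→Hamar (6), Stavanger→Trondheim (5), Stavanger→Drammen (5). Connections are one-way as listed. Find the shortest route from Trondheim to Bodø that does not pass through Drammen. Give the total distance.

Routes from Trondheim to Bodø avoiding Drammen:
Trondheim -> Hamar -> Stavanger -> Bodø: 10 + 5 + 3 = 18
Trondheim -> Stavanger -> Bodø: 2 + 3 = 5
Best route has total 5 km.

5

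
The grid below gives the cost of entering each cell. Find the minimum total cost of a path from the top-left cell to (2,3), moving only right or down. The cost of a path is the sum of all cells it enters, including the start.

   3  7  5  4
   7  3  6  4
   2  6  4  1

Path [0,0] [1,0] [2,0] [2,1] [2,2] [2,3]: 3 + 7 + 2 + 6 + 4 + 1 = 23.
For comparison, the top-then-right route costs 24.

23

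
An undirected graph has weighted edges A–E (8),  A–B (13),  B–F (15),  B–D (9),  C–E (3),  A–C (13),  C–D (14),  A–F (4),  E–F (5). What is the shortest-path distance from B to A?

13

Comparing a few candidate routes:
B - D - C - E - F - A: 9 + 14 + 3 + 5 + 4 = 35
B - D - C - A: 9 + 14 + 13 = 36
B - A: 13
B - F - A: 15 + 4 = 19
B - F - E - A: 15 + 5 + 8 = 28
B - D - C - E - A: 9 + 14 + 3 + 8 = 34
The minimum is 13.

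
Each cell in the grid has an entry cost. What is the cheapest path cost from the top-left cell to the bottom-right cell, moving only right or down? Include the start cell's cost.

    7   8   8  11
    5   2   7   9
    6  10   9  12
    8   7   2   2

34

Take (0,0) (1,0) (1,1) (1,2) (2,2) (3,2) (3,3) for a total of 7 + 5 + 2 + 7 + 9 + 2 + 2 = 34.
(Top row then right column would cost 57.)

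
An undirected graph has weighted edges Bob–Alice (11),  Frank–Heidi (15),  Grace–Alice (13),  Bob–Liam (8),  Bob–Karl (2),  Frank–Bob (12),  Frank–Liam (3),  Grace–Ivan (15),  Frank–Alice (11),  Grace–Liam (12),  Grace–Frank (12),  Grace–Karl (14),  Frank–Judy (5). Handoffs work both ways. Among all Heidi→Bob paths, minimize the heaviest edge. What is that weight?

Comparing a few candidate routes:
Heidi → Frank → Liam → Bob: max(15, 3, 8) = 15
Heidi → Frank → Liam → Grace → Alice → Bob: max(15, 3, 12, 13, 11) = 15
Heidi → Frank → Liam → Grace → Karl → Bob: max(15, 3, 12, 14, 2) = 15
Heidi → Frank → Alice → Grace → Liam → Bob: max(15, 11, 13, 12, 8) = 15
Heidi → Frank → Bob: max(15, 12) = 15
Heidi → Frank → Alice → Bob: max(15, 11, 11) = 15
Smallest bottleneck: 15.

15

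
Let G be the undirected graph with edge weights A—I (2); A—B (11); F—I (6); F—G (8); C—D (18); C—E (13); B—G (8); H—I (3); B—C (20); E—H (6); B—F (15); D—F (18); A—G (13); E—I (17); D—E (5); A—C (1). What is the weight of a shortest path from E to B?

A few of the E→B routes:
E → C → A → B: 13 + 1 + 11 = 25
E → I → A → B: 17 + 2 + 11 = 30
E → H → I → F → B: 6 + 3 + 6 + 15 = 30
E → H → I → A → B: 6 + 3 + 2 + 11 = 22
Shortest: 22.

22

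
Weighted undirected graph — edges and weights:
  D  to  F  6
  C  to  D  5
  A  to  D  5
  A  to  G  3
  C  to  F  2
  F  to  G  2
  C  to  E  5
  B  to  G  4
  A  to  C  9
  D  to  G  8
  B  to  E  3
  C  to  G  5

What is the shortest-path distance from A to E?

10

A few of the A→E routes:
A - G - F - C - E: 3 + 2 + 2 + 5 = 12
A - G - B - E: 3 + 4 + 3 = 10
A - G - C - E: 3 + 5 + 5 = 13
Best route has total 10.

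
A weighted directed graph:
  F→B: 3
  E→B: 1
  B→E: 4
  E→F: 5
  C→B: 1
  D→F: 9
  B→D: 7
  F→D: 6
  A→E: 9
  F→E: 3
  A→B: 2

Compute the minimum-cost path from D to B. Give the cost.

Paths from D to B:
D -> F -> B: 9 + 3 = 12
D -> F -> E -> B: 9 + 3 + 1 = 13
Best route has total 12.

12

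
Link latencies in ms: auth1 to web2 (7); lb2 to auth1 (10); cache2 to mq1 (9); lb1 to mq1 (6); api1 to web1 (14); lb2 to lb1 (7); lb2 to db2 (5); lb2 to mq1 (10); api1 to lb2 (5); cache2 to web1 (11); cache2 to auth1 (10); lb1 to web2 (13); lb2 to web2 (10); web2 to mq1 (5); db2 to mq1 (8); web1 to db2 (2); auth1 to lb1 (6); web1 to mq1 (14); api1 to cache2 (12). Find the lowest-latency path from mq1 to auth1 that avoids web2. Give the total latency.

12

Checking several routes:
mq1 - lb1 - auth1: 6 + 6 = 12
mq1 - cache2 - auth1: 9 + 10 = 19
mq1 - lb2 - auth1: 10 + 10 = 20
Shortest: 12 ms.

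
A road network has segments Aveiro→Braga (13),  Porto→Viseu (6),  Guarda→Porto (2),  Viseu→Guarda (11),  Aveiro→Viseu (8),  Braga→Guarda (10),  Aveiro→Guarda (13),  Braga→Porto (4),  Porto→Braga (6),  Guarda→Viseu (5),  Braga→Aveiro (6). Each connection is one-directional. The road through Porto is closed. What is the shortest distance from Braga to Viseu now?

14

Routes from Braga to Viseu avoiding Porto:
Braga-Aveiro-Viseu: 6 + 8 = 14
Braga-Guarda-Viseu: 10 + 5 = 15
Braga-Aveiro-Guarda-Viseu: 6 + 13 + 5 = 24
Shortest: 14 mi.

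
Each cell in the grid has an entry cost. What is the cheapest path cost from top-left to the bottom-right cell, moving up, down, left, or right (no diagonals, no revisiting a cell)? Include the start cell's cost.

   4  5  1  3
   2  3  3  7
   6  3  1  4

17

Best path: r0c0 → r1c0 → r1c1 → r1c2 → r2c2 → r2c3
Cost: 4 + 2 + 3 + 3 + 1 + 4 = 17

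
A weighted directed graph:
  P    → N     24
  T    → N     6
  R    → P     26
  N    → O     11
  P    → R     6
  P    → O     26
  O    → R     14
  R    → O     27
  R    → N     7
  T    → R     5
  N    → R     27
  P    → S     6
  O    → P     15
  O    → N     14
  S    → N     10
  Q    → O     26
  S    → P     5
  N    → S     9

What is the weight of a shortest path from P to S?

6

Comparing a few candidate routes:
P → R → O → N → S: 6 + 27 + 14 + 9 = 56
P → S: 6
P → O → N → S: 26 + 14 + 9 = 49
P → R → N → S: 6 + 7 + 9 = 22
P → N → S: 24 + 9 = 33
Shortest: 6.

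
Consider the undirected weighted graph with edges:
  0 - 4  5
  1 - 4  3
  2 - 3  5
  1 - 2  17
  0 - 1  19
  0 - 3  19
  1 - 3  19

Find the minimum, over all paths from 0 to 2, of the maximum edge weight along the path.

17

Checking several routes:
0-3-1-2: max(19, 19, 17) = 19
0-1-2: max(19, 17) = 19
0-4-1-2: max(5, 3, 17) = 17
0-3-2: max(19, 5) = 19
0-1-3-2: max(19, 19, 5) = 19
Best route has worst link 17.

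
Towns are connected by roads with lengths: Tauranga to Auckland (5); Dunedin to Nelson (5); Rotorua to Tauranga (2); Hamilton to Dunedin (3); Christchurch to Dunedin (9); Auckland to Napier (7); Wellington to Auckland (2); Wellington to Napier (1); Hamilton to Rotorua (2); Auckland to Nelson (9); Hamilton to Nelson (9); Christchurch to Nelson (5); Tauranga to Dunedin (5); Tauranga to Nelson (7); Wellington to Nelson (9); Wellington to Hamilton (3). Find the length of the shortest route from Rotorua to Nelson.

9

A few of the Rotorua→Nelson routes:
Rotorua → Hamilton → Dunedin → Nelson: 2 + 3 + 5 = 10
Rotorua → Tauranga → Dunedin → Nelson: 2 + 5 + 5 = 12
Rotorua → Tauranga → Nelson: 2 + 7 = 9
Rotorua → Hamilton → Nelson: 2 + 9 = 11
Shortest: 9.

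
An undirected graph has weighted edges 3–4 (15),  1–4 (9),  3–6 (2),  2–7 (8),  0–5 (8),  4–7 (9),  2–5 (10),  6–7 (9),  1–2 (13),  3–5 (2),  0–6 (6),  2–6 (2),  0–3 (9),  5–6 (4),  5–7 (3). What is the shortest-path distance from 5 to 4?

12

A few of the 5→4 routes:
5 - 6 - 7 - 4: 4 + 9 + 9 = 22
5 - 7 - 4: 3 + 9 = 12
5 - 6 - 3 - 4: 4 + 2 + 15 = 21
5 - 3 - 4: 2 + 15 = 17
Best route has total 12.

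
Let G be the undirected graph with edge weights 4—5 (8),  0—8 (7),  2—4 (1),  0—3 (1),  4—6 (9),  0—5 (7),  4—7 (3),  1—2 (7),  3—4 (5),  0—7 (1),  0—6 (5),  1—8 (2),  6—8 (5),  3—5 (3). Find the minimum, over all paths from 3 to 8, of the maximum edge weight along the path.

5

Checking several routes:
3 - 4 - 7 - 0 - 8: max(5, 3, 1, 7) = 7
3 - 0 - 6 - 8: max(1, 5, 5) = 5
3 - 4 - 7 - 0 - 6 - 8: max(5, 3, 1, 5, 5) = 5
3 - 4 - 2 - 1 - 8: max(5, 1, 7, 2) = 7
The minimum achievable maximum is 5.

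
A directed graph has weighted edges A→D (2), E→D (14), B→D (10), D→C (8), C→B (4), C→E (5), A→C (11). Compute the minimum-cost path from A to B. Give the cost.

14

Candidate routes:
A → D → C → B: 2 + 8 + 4 = 14
A → C → B: 11 + 4 = 15
Shortest: 14.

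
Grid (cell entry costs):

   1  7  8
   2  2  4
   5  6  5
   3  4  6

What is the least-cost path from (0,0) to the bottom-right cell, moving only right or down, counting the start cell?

Best path: (0,0) -> (1,0) -> (1,1) -> (1,2) -> (2,2) -> (3,2)
Cost: 1 + 2 + 2 + 4 + 5 + 6 = 20
For comparison, the top-then-right route costs 31.

20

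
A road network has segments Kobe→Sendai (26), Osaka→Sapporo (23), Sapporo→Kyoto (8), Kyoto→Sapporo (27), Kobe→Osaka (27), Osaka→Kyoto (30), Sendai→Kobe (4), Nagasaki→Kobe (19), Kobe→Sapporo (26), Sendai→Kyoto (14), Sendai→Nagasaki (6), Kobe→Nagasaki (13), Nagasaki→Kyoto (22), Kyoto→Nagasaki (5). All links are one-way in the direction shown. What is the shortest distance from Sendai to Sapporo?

30

Some routes from Sendai to Sapporo:
Sendai-Kyoto-Sapporo: 14 + 27 = 41
Sendai-Nagasaki-Kyoto-Sapporo: 6 + 22 + 27 = 55
Sendai-Kobe-Osaka-Sapporo: 4 + 27 + 23 = 54
Sendai-Kobe-Sapporo: 4 + 26 = 30
Sendai-Kyoto-Nagasaki-Kobe-Sapporo: 14 + 5 + 19 + 26 = 64
Sendai-Nagasaki-Kobe-Sapporo: 6 + 19 + 26 = 51
Best route has total 30 km.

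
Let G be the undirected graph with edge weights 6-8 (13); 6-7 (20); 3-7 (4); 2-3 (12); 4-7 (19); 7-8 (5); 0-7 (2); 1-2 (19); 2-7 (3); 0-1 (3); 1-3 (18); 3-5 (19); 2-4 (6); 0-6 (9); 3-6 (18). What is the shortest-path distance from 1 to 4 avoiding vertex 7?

25

Candidate routes:
1→3→2→4: 18 + 12 + 6 = 36
1→0→6→3→2→4: 3 + 9 + 18 + 12 + 6 = 48
1→2→4: 19 + 6 = 25
The minimum is 25.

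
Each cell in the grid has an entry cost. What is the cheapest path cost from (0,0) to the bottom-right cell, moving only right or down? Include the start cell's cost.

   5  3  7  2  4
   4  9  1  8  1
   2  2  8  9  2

24

Path [0,0] → [0,1] → [0,2] → [0,3] → [0,4] → [1,4] → [2,4]: 5 + 3 + 7 + 2 + 4 + 1 + 2 = 24.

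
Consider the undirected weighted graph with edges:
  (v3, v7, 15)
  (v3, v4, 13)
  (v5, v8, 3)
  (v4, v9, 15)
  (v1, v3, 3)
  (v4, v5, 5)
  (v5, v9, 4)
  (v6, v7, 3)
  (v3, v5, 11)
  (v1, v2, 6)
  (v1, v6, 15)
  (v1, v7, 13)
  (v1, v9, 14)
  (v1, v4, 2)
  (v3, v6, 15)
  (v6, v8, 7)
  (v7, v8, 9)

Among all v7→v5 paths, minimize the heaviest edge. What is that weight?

7

A few of the v7→v5 routes:
v7-v1-v3-v4-v5: max(13, 3, 13, 5) = 13
v7-v1-v4-v5: max(13, 2, 5) = 13
v7-v6-v8-v5: max(3, 7, 3) = 7
v7-v8-v5: max(9, 3) = 9
v7-v1-v3-v5: max(13, 3, 11) = 13
Best route has worst link 7.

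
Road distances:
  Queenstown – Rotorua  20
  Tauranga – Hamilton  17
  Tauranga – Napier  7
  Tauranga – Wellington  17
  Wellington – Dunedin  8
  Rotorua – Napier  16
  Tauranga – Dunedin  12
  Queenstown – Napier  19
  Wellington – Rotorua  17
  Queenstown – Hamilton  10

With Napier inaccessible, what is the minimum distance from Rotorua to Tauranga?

Candidate routes:
Rotorua → Queenstown → Hamilton → Tauranga: 20 + 10 + 17 = 47
Rotorua → Wellington → Tauranga: 17 + 17 = 34
Rotorua → Wellington → Dunedin → Tauranga: 17 + 8 + 12 = 37
Shortest: 34.

34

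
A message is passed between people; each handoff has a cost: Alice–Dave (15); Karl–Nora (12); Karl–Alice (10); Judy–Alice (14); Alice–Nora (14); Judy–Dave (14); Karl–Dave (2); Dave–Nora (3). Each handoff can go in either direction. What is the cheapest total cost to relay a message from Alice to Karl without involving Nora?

Routes from Alice to Karl avoiding Nora:
Alice - Judy - Dave - Karl: 14 + 14 + 2 = 30
Alice - Dave - Karl: 15 + 2 = 17
Alice - Karl: 10
Shortest: 10.

10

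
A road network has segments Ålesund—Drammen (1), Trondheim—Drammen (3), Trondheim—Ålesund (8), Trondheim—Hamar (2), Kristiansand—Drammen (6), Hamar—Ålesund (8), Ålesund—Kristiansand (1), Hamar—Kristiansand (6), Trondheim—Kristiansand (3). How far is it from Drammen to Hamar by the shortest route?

5

A few of the Drammen→Hamar routes:
Drammen→Ålesund→Kristiansand→Hamar: 1 + 1 + 6 = 8
Drammen→Ålesund→Kristiansand→Trondheim→Hamar: 1 + 1 + 3 + 2 = 7
Drammen→Trondheim→Hamar: 3 + 2 = 5
Drammen→Ålesund→Hamar: 1 + 8 = 9
The minimum is 5 km.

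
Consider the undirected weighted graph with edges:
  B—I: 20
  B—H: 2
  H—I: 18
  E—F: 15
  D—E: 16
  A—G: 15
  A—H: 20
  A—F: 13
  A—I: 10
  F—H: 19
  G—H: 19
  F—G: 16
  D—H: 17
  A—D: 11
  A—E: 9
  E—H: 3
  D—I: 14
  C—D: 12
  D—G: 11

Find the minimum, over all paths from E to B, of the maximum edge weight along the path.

Some routes from E to B:
E - D - H - B: max(16, 17, 2) = 17
E - A - F - G - D - H - B: max(9, 13, 16, 11, 17, 2) = 17
E - A - G - D - H - B: max(9, 15, 11, 17, 2) = 17
E - H - B: max(3, 2) = 3
E - A - D - H - B: max(9, 11, 17, 2) = 17
E - A - I - D - H - B: max(9, 10, 14, 17, 2) = 17
Smallest bottleneck: 3.

3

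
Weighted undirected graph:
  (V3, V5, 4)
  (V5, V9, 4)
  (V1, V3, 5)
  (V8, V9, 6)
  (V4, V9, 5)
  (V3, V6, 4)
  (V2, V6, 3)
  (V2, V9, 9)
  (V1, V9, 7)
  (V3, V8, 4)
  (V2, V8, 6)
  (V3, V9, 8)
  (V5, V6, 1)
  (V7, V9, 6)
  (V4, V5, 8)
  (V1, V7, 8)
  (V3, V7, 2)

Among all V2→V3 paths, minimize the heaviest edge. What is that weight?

Checking several routes:
V2 → V8 → V9 → V5 → V6 → V3: max(6, 6, 4, 1, 4) = 6
V2 → V6 → V5 → V3: max(3, 1, 4) = 4
V2 → V8 → V9 → V7 → V3: max(6, 6, 6, 2) = 6
V2 → V6 → V3: max(3, 4) = 4
V2 → V8 → V3: max(6, 4) = 6
The minimum achievable maximum is 4.

4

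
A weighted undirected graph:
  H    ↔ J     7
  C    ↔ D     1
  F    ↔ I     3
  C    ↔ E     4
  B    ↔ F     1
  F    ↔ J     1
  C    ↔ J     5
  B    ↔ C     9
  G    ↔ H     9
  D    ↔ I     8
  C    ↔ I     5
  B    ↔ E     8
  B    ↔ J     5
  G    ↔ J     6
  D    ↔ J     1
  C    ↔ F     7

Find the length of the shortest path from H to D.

8

A few of the H→D routes:
H-G-J-D: 9 + 6 + 1 = 16
H-J-C-D: 7 + 5 + 1 = 13
H-J-D: 7 + 1 = 8
The minimum is 8.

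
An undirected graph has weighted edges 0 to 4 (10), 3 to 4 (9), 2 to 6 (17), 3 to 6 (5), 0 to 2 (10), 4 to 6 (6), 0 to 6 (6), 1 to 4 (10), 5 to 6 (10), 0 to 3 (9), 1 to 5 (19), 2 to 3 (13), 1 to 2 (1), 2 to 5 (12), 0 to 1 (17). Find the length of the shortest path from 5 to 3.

Checking several routes:
5 -> 6 -> 4 -> 3: 10 + 6 + 9 = 25
5 -> 6 -> 3: 10 + 5 = 15
5 -> 2 -> 0 -> 3: 12 + 10 + 9 = 31
5 -> 2 -> 3: 12 + 13 = 25
5 -> 2 -> 1 -> 4 -> 3: 12 + 1 + 10 + 9 = 32
5 -> 6 -> 0 -> 3: 10 + 6 + 9 = 25
Shortest: 15.

15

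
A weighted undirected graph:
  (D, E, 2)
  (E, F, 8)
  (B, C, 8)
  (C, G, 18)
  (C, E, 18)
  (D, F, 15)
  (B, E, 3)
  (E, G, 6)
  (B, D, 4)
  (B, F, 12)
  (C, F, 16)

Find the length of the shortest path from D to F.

Some routes from D to F:
D -> F: 15
D -> E -> F: 2 + 8 = 10
D -> B -> E -> F: 4 + 3 + 8 = 15
D -> E -> B -> F: 2 + 3 + 12 = 17
D -> B -> F: 4 + 12 = 16
Best route has total 10.

10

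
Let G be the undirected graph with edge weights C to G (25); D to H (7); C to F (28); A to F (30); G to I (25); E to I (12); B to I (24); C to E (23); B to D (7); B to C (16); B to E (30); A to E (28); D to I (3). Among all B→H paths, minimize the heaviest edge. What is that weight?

7

Checking several routes:
B - C - F - A - E - I - D - H: max(16, 28, 30, 28, 12, 3, 7) = 30
B - C - G - I - D - H: max(16, 25, 25, 3, 7) = 25
B - D - H: max(7, 7) = 7
B - I - D - H: max(24, 3, 7) = 24
B - C - E - I - D - H: max(16, 23, 12, 3, 7) = 23
The minimum achievable maximum is 7.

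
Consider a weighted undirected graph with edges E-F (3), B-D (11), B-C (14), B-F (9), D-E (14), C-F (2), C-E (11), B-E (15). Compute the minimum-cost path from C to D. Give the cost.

19

Checking several routes:
C→E→D: 11 + 14 = 25
C→F→E→D: 2 + 3 + 14 = 19
C→F→B→D: 2 + 9 + 11 = 22
The minimum is 19.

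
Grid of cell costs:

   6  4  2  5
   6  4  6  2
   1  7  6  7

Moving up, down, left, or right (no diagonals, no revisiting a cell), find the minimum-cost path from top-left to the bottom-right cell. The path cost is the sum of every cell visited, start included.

26

Best path: [0,0] -> [0,1] -> [0,2] -> [0,3] -> [1,3] -> [2,3]
Cost: 6 + 4 + 2 + 5 + 2 + 7 = 26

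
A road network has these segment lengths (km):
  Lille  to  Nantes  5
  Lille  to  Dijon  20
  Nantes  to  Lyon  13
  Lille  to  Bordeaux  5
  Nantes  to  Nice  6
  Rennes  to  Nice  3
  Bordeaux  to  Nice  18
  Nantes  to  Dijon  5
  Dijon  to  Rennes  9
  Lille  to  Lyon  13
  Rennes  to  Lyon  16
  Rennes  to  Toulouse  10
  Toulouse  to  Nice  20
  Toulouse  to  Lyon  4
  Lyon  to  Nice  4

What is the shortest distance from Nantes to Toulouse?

14

A few of the Nantes→Toulouse routes:
Nantes -> Lille -> Lyon -> Toulouse: 5 + 13 + 4 = 22
Nantes -> Nice -> Lyon -> Toulouse: 6 + 4 + 4 = 14
Nantes -> Nice -> Rennes -> Toulouse: 6 + 3 + 10 = 19
Nantes -> Lyon -> Toulouse: 13 + 4 = 17
Nantes -> Dijon -> Rennes -> Toulouse: 5 + 9 + 10 = 24
The minimum is 14 km.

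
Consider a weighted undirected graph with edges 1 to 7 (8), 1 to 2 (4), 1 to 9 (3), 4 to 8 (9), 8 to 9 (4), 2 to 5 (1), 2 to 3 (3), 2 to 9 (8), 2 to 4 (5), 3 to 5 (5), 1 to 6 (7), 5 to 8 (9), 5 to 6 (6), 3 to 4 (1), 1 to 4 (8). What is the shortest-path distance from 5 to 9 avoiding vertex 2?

Comparing a few candidate routes:
5→3→4→8→9: 5 + 1 + 9 + 4 = 19
5→8→4→1→9: 9 + 9 + 8 + 3 = 29
5→6→1→9: 6 + 7 + 3 = 16
5→3→4→1→9: 5 + 1 + 8 + 3 = 17
5→8→9: 9 + 4 = 13
Best route has total 13.

13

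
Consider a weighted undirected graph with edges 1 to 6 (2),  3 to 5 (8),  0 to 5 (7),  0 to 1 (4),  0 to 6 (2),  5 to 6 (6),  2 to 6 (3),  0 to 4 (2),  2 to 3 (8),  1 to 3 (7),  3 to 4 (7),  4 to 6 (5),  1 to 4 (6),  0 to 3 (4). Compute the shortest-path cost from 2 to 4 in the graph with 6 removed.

14

Checking several routes:
2 → 3 → 1 → 0 → 4: 8 + 7 + 4 + 2 = 21
2 → 3 → 0 → 4: 8 + 4 + 2 = 14
2 → 3 → 4: 8 + 7 = 15
The minimum is 14.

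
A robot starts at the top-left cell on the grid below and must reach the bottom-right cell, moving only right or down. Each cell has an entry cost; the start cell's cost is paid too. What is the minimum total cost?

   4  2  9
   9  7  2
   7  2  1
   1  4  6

22

Path [0,0] -> [0,1] -> [1,1] -> [1,2] -> [2,2] -> [3,2]: 4 + 2 + 7 + 2 + 1 + 6 = 22.
(Top row then right column would cost 24.)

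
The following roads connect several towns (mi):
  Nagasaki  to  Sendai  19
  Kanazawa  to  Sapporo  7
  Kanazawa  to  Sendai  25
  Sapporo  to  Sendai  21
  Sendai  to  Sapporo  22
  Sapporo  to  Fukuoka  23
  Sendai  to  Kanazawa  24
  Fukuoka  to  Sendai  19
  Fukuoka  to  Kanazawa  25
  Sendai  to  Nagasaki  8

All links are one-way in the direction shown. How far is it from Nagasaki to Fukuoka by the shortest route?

64

Candidate routes:
Nagasaki→Sendai→Sapporo→Fukuoka: 19 + 22 + 23 = 64
Nagasaki→Sendai→Kanazawa→Sapporo→Fukuoka: 19 + 24 + 7 + 23 = 73
Shortest: 64 mi.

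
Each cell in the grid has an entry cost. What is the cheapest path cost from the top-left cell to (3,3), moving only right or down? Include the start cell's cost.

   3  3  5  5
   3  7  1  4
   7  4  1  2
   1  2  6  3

18

Best path: r0c0 r0c1 r0c2 r1c2 r2c2 r2c3 r3c3
Cost: 3 + 3 + 5 + 1 + 1 + 2 + 3 = 18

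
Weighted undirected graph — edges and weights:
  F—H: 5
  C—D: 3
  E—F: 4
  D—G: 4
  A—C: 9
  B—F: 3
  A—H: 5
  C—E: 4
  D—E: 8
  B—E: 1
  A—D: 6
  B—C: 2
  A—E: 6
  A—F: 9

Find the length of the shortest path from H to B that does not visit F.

Checking several routes:
H-A-E-B: 5 + 6 + 1 = 12
H-A-D-C-B: 5 + 6 + 3 + 2 = 16
H-A-E-C-B: 5 + 6 + 4 + 2 = 17
H-A-C-B: 5 + 9 + 2 = 16
Shortest: 12.

12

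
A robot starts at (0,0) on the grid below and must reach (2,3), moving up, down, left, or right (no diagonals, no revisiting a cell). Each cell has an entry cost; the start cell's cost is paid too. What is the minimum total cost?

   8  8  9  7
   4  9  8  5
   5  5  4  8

Best path: (0,0)→(1,0)→(2,0)→(2,1)→(2,2)→(2,3)
Cost: 8 + 4 + 5 + 5 + 4 + 8 = 34

34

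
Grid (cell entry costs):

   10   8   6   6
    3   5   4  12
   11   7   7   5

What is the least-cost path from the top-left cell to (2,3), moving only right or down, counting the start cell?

34

One optimal route is r0c0 → r1c0 → r1c1 → r1c2 → r2c2 → r2c3.
Its cost is 10 + 3 + 5 + 4 + 7 + 5 = 34.
(Top row then right column would cost 47.)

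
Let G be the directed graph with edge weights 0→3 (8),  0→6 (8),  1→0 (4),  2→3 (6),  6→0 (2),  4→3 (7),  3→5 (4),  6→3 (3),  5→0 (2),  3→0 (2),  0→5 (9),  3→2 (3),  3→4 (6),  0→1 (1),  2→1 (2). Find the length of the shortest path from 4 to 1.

10

Candidate routes:
4-3-2-1: 7 + 3 + 2 = 12
4-3-0-1: 7 + 2 + 1 = 10
4-3-5-0-1: 7 + 4 + 2 + 1 = 14
The minimum is 10.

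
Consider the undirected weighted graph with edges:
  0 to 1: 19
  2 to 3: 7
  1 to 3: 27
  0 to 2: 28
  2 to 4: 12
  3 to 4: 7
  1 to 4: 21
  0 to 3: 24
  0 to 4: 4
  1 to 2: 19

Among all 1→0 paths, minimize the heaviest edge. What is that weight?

Some routes from 1 to 0:
1 → 2 → 4 → 0: max(19, 12, 4) = 19
1 → 0: max(19) = 19
1 → 2 → 3 → 4 → 0: max(19, 7, 7, 4) = 19
Smallest bottleneck: 19.

19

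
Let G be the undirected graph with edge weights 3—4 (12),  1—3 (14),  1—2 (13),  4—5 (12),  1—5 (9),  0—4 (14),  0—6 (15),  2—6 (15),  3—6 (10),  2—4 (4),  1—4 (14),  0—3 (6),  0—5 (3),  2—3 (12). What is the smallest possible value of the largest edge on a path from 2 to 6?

12

Some routes from 2 to 6:
2 - 3 - 6: max(12, 10) = 12
2 - 4 - 5 - 1 - 3 - 6: max(4, 12, 9, 14, 10) = 14
2 - 1 - 5 - 4 - 3 - 6: max(13, 9, 12, 12, 10) = 13
2 - 4 - 5 - 0 - 3 - 6: max(4, 12, 3, 6, 10) = 12
2 - 1 - 5 - 0 - 3 - 6: max(13, 9, 3, 6, 10) = 13
2 - 4 - 3 - 6: max(4, 12, 10) = 12
Best route has worst link 12.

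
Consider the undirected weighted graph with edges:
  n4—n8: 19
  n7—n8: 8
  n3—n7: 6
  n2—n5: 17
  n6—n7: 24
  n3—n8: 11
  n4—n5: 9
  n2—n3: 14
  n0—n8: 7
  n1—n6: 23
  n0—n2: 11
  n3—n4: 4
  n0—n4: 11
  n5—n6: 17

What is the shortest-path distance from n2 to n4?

18

Checking several routes:
n2 -> n0 -> n8 -> n3 -> n4: 11 + 7 + 11 + 4 = 33
n2 -> n5 -> n4: 17 + 9 = 26
n2 -> n0 -> n4: 11 + 11 = 22
n2 -> n3 -> n4: 14 + 4 = 18
The minimum is 18.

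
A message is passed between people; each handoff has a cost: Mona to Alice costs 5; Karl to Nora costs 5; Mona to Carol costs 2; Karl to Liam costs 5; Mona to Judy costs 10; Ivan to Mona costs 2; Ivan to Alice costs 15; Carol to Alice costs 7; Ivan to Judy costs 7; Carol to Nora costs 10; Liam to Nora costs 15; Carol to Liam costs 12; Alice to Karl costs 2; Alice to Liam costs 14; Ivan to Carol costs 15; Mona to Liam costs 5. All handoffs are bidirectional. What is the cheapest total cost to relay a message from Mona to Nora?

12

Some routes from Mona to Nora:
Mona -> Carol -> Nora: 2 + 10 = 12
Mona -> Alice -> Karl -> Nora: 5 + 2 + 5 = 12
Mona -> Liam -> Karl -> Nora: 5 + 5 + 5 = 15
Mona -> Carol -> Alice -> Karl -> Nora: 2 + 7 + 2 + 5 = 16
The minimum is 12.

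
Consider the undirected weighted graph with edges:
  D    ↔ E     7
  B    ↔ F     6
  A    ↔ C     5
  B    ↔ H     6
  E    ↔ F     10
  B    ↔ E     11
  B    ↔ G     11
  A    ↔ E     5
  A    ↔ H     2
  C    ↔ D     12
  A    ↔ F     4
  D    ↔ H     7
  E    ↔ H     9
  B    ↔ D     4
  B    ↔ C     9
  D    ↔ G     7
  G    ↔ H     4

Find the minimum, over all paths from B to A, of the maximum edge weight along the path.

6

Some routes from B to A:
B→H→D→E→A: max(6, 7, 7, 5) = 7
B→D→G→H→A: max(4, 7, 4, 2) = 7
B→F→A: max(6, 4) = 6
B→H→G→D→E→A: max(6, 4, 7, 7, 5) = 7
B→H→A: max(6, 2) = 6
The minimum achievable maximum is 6.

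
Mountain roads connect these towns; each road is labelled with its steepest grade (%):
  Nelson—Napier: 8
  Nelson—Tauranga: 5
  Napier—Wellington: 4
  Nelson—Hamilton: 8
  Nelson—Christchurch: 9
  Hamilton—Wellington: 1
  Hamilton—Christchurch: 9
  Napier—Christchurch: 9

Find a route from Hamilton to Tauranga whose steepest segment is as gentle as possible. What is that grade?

8

Paths from Hamilton to Tauranga:
Hamilton -> Wellington -> Napier -> Nelson -> Tauranga: max(1, 4, 8, 5) = 8
Hamilton -> Nelson -> Tauranga: max(8, 5) = 8
Hamilton -> Wellington -> Napier -> Christchurch -> Nelson -> Tauranga: max(1, 4, 9, 9, 5) = 9
Hamilton -> Christchurch -> Nelson -> Tauranga: max(9, 9, 5) = 9
Hamilton -> Christchurch -> Napier -> Nelson -> Tauranga: max(9, 9, 8, 5) = 9
The minimum achievable maximum is 8%.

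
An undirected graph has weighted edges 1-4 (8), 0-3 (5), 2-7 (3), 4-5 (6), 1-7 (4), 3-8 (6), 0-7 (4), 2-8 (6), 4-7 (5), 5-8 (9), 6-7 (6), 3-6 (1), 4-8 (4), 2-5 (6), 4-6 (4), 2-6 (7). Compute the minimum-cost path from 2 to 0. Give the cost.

Comparing a few candidate routes:
2 → 7 → 6 → 3 → 0: 3 + 6 + 1 + 5 = 15
2 → 7 → 0: 3 + 4 = 7
2 → 6 → 3 → 0: 7 + 1 + 5 = 13
Shortest: 7.

7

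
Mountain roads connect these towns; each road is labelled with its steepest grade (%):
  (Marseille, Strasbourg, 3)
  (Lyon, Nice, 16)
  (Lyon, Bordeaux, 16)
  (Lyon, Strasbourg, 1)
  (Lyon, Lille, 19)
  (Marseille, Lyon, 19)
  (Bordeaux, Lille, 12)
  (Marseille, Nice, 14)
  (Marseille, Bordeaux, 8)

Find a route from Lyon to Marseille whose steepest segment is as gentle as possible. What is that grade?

Some routes from Lyon to Marseille:
Lyon→Strasbourg→Marseille: max(1, 3) = 3
Lyon→Lille→Bordeaux→Marseille: max(19, 12, 8) = 19
Lyon→Bordeaux→Marseille: max(16, 8) = 16
Lyon→Nice→Marseille: max(16, 14) = 16
Smallest bottleneck: 3%.

3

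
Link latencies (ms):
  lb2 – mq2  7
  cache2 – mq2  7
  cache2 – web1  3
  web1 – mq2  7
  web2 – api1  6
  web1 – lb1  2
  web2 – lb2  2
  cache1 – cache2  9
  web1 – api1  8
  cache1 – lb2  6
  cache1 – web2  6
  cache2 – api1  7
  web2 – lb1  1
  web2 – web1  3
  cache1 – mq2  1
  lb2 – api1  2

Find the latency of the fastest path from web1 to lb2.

5

Checking several routes:
web1 - api1 - lb2: 8 + 2 = 10
web1 - lb1 - web2 - lb2: 2 + 1 + 2 = 5
web1 - web2 - lb2: 3 + 2 = 5
Best route has total 5 ms.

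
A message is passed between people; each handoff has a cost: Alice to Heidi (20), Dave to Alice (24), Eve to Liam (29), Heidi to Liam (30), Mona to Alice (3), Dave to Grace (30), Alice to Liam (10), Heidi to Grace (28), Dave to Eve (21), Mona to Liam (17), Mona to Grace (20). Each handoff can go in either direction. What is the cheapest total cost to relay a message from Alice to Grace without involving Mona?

48

A few of the Alice→Grace routes:
Alice - Liam - Heidi - Grace: 10 + 30 + 28 = 68
Alice - Heidi - Grace: 20 + 28 = 48
Alice - Liam - Eve - Dave - Grace: 10 + 29 + 21 + 30 = 90
Alice - Dave - Grace: 24 + 30 = 54
The minimum is 48.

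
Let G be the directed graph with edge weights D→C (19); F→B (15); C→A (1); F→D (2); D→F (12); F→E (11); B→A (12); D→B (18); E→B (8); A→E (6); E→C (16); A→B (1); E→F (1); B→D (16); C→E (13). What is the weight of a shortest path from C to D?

Checking several routes:
C-E-F-D: 13 + 1 + 2 = 16
C-A-B-D: 1 + 1 + 16 = 18
C-A-E-F-D: 1 + 6 + 1 + 2 = 10
Shortest: 10.

10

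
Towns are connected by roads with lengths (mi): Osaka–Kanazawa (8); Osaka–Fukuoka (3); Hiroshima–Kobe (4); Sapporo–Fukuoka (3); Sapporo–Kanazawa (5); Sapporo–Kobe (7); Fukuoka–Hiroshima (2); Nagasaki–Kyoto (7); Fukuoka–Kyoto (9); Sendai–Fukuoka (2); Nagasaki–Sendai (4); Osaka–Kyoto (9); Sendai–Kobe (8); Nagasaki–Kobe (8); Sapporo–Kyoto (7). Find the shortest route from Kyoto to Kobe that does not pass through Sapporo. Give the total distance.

15

Checking several routes:
Kyoto-Fukuoka-Hiroshima-Kobe: 9 + 2 + 4 = 15
Kyoto-Osaka-Fukuoka-Hiroshima-Kobe: 9 + 3 + 2 + 4 = 18
Kyoto-Nagasaki-Kobe: 7 + 8 = 15
Best route has total 15 mi.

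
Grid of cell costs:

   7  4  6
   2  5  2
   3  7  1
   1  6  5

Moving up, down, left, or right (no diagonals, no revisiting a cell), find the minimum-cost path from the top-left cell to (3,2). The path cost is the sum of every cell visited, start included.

22

Cheapest: r0c0 r1c0 r1c1 r1c2 r2c2 r3c2
  7 + 2 + 5 + 2 + 1 + 5 = 22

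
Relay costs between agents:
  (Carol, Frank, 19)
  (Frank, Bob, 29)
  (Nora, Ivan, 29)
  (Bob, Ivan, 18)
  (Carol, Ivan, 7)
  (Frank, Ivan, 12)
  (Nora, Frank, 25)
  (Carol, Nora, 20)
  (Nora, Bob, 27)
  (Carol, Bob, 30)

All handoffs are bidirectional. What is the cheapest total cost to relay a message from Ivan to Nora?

27

Some routes from Ivan to Nora:
Ivan → Nora: 29
Ivan → Frank → Nora: 12 + 25 = 37
Ivan → Bob → Nora: 18 + 27 = 45
Ivan → Frank → Carol → Nora: 12 + 19 + 20 = 51
Ivan → Carol → Nora: 7 + 20 = 27
Best route has total 27.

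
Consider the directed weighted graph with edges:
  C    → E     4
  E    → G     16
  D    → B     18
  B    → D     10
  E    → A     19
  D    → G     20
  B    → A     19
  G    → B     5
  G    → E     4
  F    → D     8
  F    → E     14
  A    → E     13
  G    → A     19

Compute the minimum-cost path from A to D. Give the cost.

Candidate routes:
A-E-G-B-D: 13 + 16 + 5 + 10 = 44
The minimum is 44.

44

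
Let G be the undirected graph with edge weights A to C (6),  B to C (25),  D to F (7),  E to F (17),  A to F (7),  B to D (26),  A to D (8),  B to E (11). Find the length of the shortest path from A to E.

24

A few of the A→E routes:
A → D → F → E: 8 + 7 + 17 = 32
A → F → E: 7 + 17 = 24
A → C → B → E: 6 + 25 + 11 = 42
Shortest: 24.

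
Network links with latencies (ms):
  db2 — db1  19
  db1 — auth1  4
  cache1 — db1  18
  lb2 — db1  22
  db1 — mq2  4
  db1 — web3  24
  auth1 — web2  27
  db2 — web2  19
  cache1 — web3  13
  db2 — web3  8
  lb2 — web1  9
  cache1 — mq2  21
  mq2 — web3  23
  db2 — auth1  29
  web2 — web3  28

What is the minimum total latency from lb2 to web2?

Comparing a few candidate routes:
lb2 → db1 → auth1 → db2 → web2: 22 + 4 + 29 + 19 = 74
lb2 → db1 → db2 → web2: 22 + 19 + 19 = 60
lb2 → db1 → web3 → web2: 22 + 24 + 28 = 74
lb2 → db1 → auth1 → web2: 22 + 4 + 27 = 53
lb2 → db1 → web3 → db2 → web2: 22 + 24 + 8 + 19 = 73
Best route has total 53 ms.

53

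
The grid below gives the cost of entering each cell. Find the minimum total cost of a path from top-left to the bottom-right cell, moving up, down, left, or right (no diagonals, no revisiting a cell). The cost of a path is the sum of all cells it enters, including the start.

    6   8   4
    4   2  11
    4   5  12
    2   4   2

Cheapest: (0,0) -> (1,0) -> (2,0) -> (3,0) -> (3,1) -> (3,2)
  6 + 4 + 4 + 2 + 4 + 2 = 22

22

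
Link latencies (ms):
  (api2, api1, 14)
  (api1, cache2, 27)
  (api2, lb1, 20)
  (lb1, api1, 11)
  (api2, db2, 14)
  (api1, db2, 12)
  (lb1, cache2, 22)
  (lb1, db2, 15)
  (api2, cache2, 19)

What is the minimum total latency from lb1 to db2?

15

Some routes from lb1 to db2:
lb1 - api2 - db2: 20 + 14 = 34
lb1 - cache2 - api2 - db2: 22 + 19 + 14 = 55
lb1 - db2: 15
lb1 - api1 - db2: 11 + 12 = 23
lb1 - api1 - api2 - db2: 11 + 14 + 14 = 39
lb1 - api2 - api1 - db2: 20 + 14 + 12 = 46
The minimum is 15 ms.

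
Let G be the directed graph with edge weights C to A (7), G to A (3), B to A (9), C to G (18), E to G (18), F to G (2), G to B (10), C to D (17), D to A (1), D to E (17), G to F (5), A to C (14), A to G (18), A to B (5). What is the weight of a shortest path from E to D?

52

Routes from E to D:
E → G → A → C → D: 18 + 3 + 14 + 17 = 52
E → G → B → A → C → D: 18 + 10 + 9 + 14 + 17 = 68
The minimum is 52.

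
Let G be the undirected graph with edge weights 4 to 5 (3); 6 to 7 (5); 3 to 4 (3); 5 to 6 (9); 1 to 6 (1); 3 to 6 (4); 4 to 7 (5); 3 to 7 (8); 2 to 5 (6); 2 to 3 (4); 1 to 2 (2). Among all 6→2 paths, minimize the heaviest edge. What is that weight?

Checking several routes:
6 → 7 → 4 → 3 → 2: max(5, 5, 3, 4) = 5
6 → 1 → 2: max(1, 2) = 2
6 → 7 → 4 → 5 → 2: max(5, 5, 3, 6) = 6
6 → 3 → 7 → 4 → 5 → 2: max(4, 8, 5, 3, 6) = 8
6 → 3 → 4 → 5 → 2: max(4, 3, 3, 6) = 6
6 → 3 → 2: max(4, 4) = 4
The minimum achievable maximum is 2.

2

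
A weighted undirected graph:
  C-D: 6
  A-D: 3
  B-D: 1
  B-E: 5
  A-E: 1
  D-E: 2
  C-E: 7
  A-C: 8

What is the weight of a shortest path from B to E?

Comparing a few candidate routes:
B - D - E: 1 + 2 = 3
B - D - A - E: 1 + 3 + 1 = 5
B - E: 5
The minimum is 3.

3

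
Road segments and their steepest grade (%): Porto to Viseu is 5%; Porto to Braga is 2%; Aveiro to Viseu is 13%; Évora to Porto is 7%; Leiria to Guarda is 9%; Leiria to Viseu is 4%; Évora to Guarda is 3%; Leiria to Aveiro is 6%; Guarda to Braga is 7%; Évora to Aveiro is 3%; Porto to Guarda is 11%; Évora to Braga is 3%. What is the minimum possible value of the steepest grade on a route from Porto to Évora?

3

Checking several routes:
Porto -> Braga -> Évora: max(2, 3) = 3
Porto -> Viseu -> Leiria -> Aveiro -> Évora: max(5, 4, 6, 3) = 6
Porto -> Braga -> Guarda -> Évora: max(2, 7, 3) = 7
Porto -> Évora: max(7) = 7
Smallest bottleneck: 3%.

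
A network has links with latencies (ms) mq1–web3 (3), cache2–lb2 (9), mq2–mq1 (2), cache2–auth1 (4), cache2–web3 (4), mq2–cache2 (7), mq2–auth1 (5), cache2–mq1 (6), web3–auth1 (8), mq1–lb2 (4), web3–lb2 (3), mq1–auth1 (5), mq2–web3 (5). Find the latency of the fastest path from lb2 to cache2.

7

A few of the lb2→cache2 routes:
lb2 -> cache2: 9
lb2 -> web3 -> cache2: 3 + 4 = 7
lb2 -> mq1 -> cache2: 4 + 6 = 10
Best route has total 7 ms.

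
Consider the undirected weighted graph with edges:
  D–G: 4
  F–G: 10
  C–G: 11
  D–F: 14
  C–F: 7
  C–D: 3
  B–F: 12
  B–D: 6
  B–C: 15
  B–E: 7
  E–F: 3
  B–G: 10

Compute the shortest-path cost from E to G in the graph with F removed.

17

Routes from E to G avoiding F:
E→B→G: 7 + 10 = 17
E→B→D→G: 7 + 6 + 4 = 17
E→B→C→D→G: 7 + 15 + 3 + 4 = 29
E→B→C→G: 7 + 15 + 11 = 33
E→B→D→C→G: 7 + 6 + 3 + 11 = 27
Shortest: 17.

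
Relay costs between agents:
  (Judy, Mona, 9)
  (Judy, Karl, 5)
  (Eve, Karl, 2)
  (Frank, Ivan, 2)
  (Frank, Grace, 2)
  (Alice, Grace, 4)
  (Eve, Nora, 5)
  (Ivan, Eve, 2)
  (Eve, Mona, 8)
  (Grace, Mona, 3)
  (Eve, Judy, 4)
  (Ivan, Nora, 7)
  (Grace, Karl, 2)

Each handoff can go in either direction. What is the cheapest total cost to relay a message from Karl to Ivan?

4

Checking several routes:
Karl → Grace → Frank → Ivan: 2 + 2 + 2 = 6
Karl → Grace → Mona → Eve → Ivan: 2 + 3 + 8 + 2 = 15
Karl → Eve → Ivan: 2 + 2 = 4
Karl → Judy → Eve → Ivan: 5 + 4 + 2 = 11
Karl → Eve → Nora → Ivan: 2 + 5 + 7 = 14
The minimum is 4.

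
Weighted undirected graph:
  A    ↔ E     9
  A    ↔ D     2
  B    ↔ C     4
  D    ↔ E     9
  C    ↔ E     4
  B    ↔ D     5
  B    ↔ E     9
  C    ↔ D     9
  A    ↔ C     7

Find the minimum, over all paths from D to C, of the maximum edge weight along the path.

Checking several routes:
D-E-B-C: max(9, 9, 4) = 9
D-E-A-C: max(9, 9, 7) = 9
D-B-E-A-C: max(5, 9, 9, 7) = 9
D-A-C: max(2, 7) = 7
D-B-C: max(5, 4) = 5
D-E-C: max(9, 4) = 9
The minimum achievable maximum is 5.

5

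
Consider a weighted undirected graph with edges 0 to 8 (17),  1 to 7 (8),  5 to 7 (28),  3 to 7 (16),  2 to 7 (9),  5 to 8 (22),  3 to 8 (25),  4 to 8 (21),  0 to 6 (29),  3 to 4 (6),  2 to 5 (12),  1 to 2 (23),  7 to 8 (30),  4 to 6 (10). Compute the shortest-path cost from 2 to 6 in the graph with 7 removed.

65

Routes from 2 to 6 avoiding 7:
2 -> 5 -> 8 -> 0 -> 6: 12 + 22 + 17 + 29 = 80
2 -> 5 -> 8 -> 4 -> 6: 12 + 22 + 21 + 10 = 65
2 -> 5 -> 8 -> 3 -> 4 -> 6: 12 + 22 + 25 + 6 + 10 = 75
Shortest: 65.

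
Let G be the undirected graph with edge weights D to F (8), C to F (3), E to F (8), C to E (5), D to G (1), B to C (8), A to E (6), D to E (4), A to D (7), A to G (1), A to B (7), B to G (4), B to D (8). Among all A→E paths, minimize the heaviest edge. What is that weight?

A few of the A→E routes:
A - E: max(6) = 6
A - G - D - E: max(1, 1, 4) = 4
A - B - G - D - E: max(7, 4, 1, 4) = 7
The minimum achievable maximum is 4.

4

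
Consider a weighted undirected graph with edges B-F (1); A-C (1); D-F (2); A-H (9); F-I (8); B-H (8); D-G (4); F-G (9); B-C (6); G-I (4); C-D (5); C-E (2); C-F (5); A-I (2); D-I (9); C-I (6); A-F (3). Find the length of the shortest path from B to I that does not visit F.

9

Some routes from B to I avoiding F:
B -> C -> A -> I: 6 + 1 + 2 = 9
B -> C -> D -> G -> I: 6 + 5 + 4 + 4 = 19
B -> C -> D -> I: 6 + 5 + 9 = 20
B -> H -> A -> I: 8 + 9 + 2 = 19
B -> C -> I: 6 + 6 = 12
Shortest: 9.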